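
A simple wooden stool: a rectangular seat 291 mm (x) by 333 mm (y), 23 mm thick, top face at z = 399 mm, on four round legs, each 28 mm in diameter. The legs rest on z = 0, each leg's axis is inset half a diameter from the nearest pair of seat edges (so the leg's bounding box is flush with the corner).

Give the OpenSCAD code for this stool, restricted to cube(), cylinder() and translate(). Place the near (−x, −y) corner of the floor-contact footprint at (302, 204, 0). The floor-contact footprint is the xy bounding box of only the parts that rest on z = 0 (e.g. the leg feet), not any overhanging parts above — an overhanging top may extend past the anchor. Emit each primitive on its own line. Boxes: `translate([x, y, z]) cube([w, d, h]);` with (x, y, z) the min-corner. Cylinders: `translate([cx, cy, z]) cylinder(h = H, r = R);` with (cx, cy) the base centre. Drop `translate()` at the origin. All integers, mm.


// leg_h = 399 - 23 = 376
translate([302, 204, 376]) cube([291, 333, 23]);
translate([316, 218, 0]) cylinder(h = 376, r = 14);
translate([579, 218, 0]) cylinder(h = 376, r = 14);
translate([316, 523, 0]) cylinder(h = 376, r = 14);
translate([579, 523, 0]) cylinder(h = 376, r = 14);


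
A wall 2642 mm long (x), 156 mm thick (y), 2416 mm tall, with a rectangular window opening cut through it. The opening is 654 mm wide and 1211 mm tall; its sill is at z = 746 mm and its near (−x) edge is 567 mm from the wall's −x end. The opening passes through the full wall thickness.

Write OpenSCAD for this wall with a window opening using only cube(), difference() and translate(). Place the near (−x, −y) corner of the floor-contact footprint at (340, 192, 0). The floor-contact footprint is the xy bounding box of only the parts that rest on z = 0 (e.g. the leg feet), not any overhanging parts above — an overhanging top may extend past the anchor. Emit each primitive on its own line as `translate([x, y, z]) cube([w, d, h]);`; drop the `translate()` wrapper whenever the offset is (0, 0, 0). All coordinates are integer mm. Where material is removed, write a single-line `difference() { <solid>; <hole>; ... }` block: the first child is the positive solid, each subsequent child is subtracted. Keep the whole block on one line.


difference() { translate([340, 192, 0]) cube([2642, 156, 2416]); translate([907, 192, 746]) cube([654, 156, 1211]); }


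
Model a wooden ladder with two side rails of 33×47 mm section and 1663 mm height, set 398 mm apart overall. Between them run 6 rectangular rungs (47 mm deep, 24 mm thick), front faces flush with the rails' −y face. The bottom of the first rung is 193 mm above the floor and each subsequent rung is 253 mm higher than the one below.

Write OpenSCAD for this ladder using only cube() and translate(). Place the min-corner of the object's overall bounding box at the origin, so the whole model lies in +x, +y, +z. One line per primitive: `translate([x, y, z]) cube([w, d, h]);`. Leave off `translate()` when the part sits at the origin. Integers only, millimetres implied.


cube([33, 47, 1663]);
translate([365, 0, 0]) cube([33, 47, 1663]);
translate([33, 0, 193]) cube([332, 47, 24]);
translate([33, 0, 446]) cube([332, 47, 24]);
translate([33, 0, 699]) cube([332, 47, 24]);
translate([33, 0, 952]) cube([332, 47, 24]);
translate([33, 0, 1205]) cube([332, 47, 24]);
translate([33, 0, 1458]) cube([332, 47, 24]);


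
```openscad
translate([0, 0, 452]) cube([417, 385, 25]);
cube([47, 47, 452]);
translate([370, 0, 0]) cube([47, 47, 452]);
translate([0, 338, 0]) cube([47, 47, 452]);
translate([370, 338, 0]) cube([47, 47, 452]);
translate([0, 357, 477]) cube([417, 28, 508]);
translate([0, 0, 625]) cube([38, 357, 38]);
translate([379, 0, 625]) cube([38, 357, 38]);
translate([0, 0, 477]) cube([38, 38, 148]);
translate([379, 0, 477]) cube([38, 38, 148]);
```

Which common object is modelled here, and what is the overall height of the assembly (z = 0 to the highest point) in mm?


A chair. The overall height is 985 mm.

A slab on four corner posts with a tall panel at the back — a chair. The seat slab sits at z = 452 with thickness 25, and the 508 mm backrest starts at the seat top, so the overall height is 452 + 25 + 508 = 985 mm.


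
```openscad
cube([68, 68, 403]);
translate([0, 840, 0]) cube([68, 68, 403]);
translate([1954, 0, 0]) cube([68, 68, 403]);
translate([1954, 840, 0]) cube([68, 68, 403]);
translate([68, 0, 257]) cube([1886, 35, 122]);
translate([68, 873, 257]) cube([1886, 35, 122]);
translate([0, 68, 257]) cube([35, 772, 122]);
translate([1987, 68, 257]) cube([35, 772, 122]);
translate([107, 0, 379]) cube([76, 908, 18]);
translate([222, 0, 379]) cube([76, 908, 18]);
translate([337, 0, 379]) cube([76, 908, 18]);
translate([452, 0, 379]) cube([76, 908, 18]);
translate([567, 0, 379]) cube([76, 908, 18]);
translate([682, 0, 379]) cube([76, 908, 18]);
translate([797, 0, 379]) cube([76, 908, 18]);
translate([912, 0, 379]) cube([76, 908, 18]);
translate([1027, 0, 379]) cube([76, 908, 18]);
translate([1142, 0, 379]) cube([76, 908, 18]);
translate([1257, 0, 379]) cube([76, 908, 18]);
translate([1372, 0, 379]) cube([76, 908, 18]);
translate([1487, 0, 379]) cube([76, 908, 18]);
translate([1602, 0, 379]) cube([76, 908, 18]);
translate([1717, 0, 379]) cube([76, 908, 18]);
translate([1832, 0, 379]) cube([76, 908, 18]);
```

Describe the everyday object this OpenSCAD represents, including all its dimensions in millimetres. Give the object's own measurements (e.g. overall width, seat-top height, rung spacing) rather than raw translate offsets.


A bed frame 2022 mm long (x) by 908 mm wide (y). Four 68×68 mm corner posts, 403 mm tall, at the corners of the footprint. Four rails of 35 mm thickness and 122 mm height run between adjacent posts with their undersides at z = 257 mm, their outer faces flush with the outside of the frame (the two x-running rails run between the posts' inner faces; the two y-running rails run between the posts' inner faces). 16 slats, each 76 mm wide (x) and 18 mm thick, lie across the top of the two x-running rails, running the full 908 mm width of the frame in y; along x they sit between the end posts with a 39 mm gap after the −x posts and between neighbouring slats, leaving 46 mm before the +x posts.


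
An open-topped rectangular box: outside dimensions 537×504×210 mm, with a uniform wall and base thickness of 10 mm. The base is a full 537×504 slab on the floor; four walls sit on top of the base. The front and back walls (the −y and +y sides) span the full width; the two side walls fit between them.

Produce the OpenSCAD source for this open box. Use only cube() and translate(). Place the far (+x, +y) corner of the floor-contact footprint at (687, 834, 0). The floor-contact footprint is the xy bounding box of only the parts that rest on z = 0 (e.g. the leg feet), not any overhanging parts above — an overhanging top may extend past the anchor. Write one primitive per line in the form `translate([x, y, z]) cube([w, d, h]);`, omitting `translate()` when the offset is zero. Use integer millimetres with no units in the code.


translate([150, 330, 0]) cube([537, 504, 10]);
translate([150, 330, 10]) cube([537, 10, 200]);
translate([150, 824, 10]) cube([537, 10, 200]);
translate([150, 340, 10]) cube([10, 484, 200]);
translate([677, 340, 10]) cube([10, 484, 200]);


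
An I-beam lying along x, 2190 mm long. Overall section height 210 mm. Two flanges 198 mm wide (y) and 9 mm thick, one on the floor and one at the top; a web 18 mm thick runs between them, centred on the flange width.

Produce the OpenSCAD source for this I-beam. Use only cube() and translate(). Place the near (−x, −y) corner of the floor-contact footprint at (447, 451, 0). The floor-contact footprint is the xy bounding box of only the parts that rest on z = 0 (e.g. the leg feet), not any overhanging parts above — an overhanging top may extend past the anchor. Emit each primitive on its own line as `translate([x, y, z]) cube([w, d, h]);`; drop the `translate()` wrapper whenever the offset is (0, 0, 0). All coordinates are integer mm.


translate([447, 451, 0]) cube([2190, 198, 9]);
translate([447, 541, 9]) cube([2190, 18, 192]);
translate([447, 451, 201]) cube([2190, 198, 9]);


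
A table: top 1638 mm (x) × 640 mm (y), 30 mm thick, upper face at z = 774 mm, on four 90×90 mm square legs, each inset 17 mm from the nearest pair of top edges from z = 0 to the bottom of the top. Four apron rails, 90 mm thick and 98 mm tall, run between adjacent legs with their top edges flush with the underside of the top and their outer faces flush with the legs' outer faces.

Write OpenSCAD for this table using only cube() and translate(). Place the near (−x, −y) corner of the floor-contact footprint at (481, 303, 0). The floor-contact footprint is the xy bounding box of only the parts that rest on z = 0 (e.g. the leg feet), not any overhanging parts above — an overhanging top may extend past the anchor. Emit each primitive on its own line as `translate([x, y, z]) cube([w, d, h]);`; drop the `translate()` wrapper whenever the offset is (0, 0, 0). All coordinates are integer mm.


translate([464, 286, 744]) cube([1638, 640, 30]);
translate([481, 303, 0]) cube([90, 90, 744]);
translate([1995, 303, 0]) cube([90, 90, 744]);
translate([481, 819, 0]) cube([90, 90, 744]);
translate([1995, 819, 0]) cube([90, 90, 744]);
translate([571, 303, 646]) cube([1424, 90, 98]);
translate([571, 819, 646]) cube([1424, 90, 98]);
translate([481, 393, 646]) cube([90, 426, 98]);
translate([1995, 393, 646]) cube([90, 426, 98]);


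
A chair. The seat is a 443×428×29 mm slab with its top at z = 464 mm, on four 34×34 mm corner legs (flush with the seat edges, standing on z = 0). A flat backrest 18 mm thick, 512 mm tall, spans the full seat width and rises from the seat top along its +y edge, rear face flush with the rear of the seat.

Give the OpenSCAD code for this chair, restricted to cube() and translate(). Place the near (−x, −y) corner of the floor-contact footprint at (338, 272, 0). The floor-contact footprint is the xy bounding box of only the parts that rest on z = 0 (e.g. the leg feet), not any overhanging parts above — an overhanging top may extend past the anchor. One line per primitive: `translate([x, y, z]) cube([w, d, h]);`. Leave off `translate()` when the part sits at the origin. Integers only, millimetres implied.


translate([338, 272, 435]) cube([443, 428, 29]);
translate([338, 272, 0]) cube([34, 34, 435]);
translate([747, 272, 0]) cube([34, 34, 435]);
translate([338, 666, 0]) cube([34, 34, 435]);
translate([747, 666, 0]) cube([34, 34, 435]);
translate([338, 682, 464]) cube([443, 18, 512]);


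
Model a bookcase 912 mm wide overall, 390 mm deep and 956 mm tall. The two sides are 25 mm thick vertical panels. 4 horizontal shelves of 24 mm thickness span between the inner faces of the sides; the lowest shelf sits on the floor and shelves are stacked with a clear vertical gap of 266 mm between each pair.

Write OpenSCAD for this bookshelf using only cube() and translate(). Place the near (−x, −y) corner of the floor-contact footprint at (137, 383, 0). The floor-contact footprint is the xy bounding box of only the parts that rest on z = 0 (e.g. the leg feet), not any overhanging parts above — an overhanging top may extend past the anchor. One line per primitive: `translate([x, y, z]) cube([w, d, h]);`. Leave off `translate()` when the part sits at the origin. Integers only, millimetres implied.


translate([137, 383, 0]) cube([25, 390, 956]);
translate([1024, 383, 0]) cube([25, 390, 956]);
translate([162, 383, 0]) cube([862, 390, 24]);
translate([162, 383, 290]) cube([862, 390, 24]);
translate([162, 383, 580]) cube([862, 390, 24]);
translate([162, 383, 870]) cube([862, 390, 24]);


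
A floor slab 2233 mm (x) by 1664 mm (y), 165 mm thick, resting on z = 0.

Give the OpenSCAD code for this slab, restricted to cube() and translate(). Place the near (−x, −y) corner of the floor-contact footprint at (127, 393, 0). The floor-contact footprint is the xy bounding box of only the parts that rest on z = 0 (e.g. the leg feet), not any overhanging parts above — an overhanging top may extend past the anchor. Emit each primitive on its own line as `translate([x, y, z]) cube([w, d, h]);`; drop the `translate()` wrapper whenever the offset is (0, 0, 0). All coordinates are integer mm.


translate([127, 393, 0]) cube([2233, 1664, 165]);


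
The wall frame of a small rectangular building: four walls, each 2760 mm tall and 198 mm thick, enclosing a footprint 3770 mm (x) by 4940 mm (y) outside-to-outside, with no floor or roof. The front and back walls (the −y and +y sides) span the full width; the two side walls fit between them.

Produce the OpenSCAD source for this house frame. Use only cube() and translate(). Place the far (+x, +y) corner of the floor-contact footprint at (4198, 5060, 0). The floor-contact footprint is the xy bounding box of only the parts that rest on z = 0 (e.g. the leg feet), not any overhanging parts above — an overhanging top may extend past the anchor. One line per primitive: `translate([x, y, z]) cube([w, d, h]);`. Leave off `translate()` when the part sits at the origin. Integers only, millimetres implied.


translate([428, 120, 0]) cube([3770, 198, 2760]);
translate([428, 4862, 0]) cube([3770, 198, 2760]);
translate([428, 318, 0]) cube([198, 4544, 2760]);
translate([4000, 318, 0]) cube([198, 4544, 2760]);


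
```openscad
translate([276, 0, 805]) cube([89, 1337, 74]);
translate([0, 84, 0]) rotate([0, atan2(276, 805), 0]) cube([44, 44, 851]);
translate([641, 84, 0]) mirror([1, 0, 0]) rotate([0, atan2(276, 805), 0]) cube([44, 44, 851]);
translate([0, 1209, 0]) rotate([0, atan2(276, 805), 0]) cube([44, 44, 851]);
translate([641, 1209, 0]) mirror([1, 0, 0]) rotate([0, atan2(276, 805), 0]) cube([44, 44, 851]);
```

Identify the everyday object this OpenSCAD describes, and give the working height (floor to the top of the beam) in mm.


A sawhorse. The overall height is 879 mm.

A beam across two mirrored pairs of raked legs — a sawhorse. The beam's underside is at z = 805 (matching the legs' vertical rise in atan2(276, 805)) and the beam is 74 mm tall, so its top is at 805 + 74 = 879 mm. The raked legs top out at the beam's underside, so that is the highest point.


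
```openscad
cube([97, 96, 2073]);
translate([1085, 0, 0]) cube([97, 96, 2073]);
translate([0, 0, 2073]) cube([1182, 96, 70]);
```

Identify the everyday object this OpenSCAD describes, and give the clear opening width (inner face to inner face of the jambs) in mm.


A door frame. The clear opening width is 988 mm.

Two 2073 mm tall posts with a header on top — a door frame. The left jamb is 97 mm wide at x = 0; the right jamb starts at x = 1085. The clear opening is 1085 − 97 = 988 mm.


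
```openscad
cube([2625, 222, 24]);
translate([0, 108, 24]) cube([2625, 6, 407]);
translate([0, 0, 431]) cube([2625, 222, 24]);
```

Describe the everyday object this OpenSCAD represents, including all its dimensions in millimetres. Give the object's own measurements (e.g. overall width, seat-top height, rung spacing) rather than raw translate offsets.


An I-beam lying along x, 2625 mm long. Overall section height 455 mm. Two flanges 222 mm wide (y) and 24 mm thick, one on the floor and one at the top; a web 6 mm thick runs between them, centred on the flange width.


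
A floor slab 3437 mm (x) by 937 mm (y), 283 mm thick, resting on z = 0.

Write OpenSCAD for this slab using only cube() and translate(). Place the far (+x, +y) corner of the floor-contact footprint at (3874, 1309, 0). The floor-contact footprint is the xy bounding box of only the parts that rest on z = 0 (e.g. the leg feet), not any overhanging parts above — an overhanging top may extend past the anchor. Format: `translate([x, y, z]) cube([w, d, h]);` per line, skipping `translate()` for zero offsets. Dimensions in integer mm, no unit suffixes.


translate([437, 372, 0]) cube([3437, 937, 283]);


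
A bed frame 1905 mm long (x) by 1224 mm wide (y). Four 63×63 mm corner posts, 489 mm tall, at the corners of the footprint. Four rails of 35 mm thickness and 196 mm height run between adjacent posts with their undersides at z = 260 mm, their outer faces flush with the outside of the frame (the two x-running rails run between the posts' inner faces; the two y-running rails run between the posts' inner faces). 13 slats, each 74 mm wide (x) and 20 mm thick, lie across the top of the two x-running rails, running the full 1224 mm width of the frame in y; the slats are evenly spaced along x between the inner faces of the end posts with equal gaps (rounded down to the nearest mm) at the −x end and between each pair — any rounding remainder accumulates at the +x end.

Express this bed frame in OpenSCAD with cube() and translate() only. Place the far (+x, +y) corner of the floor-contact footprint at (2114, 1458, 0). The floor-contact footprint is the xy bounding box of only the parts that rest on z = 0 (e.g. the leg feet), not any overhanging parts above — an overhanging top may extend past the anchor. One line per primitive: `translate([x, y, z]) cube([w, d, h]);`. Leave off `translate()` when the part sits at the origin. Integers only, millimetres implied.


translate([209, 234, 0]) cube([63, 63, 489]);
translate([209, 1395, 0]) cube([63, 63, 489]);
translate([2051, 234, 0]) cube([63, 63, 489]);
translate([2051, 1395, 0]) cube([63, 63, 489]);
translate([272, 234, 260]) cube([1779, 35, 196]);
translate([272, 1423, 260]) cube([1779, 35, 196]);
translate([209, 297, 260]) cube([35, 1098, 196]);
translate([2079, 297, 260]) cube([35, 1098, 196]);
translate([330, 234, 456]) cube([74, 1224, 20]);
translate([462, 234, 456]) cube([74, 1224, 20]);
translate([594, 234, 456]) cube([74, 1224, 20]);
translate([726, 234, 456]) cube([74, 1224, 20]);
translate([858, 234, 456]) cube([74, 1224, 20]);
translate([990, 234, 456]) cube([74, 1224, 20]);
translate([1122, 234, 456]) cube([74, 1224, 20]);
translate([1254, 234, 456]) cube([74, 1224, 20]);
translate([1386, 234, 456]) cube([74, 1224, 20]);
translate([1518, 234, 456]) cube([74, 1224, 20]);
translate([1650, 234, 456]) cube([74, 1224, 20]);
translate([1782, 234, 456]) cube([74, 1224, 20]);
translate([1914, 234, 456]) cube([74, 1224, 20]);


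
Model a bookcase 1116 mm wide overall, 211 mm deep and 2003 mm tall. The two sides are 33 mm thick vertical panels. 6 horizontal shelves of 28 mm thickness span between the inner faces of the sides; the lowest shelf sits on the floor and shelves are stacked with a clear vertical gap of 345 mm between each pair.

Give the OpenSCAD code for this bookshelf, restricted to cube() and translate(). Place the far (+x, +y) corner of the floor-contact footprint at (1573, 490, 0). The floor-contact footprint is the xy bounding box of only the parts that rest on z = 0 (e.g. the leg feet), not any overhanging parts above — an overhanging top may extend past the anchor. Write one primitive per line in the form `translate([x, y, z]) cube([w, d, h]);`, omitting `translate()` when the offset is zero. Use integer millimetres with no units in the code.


translate([457, 279, 0]) cube([33, 211, 2003]);
translate([1540, 279, 0]) cube([33, 211, 2003]);
translate([490, 279, 0]) cube([1050, 211, 28]);
translate([490, 279, 373]) cube([1050, 211, 28]);
translate([490, 279, 746]) cube([1050, 211, 28]);
translate([490, 279, 1119]) cube([1050, 211, 28]);
translate([490, 279, 1492]) cube([1050, 211, 28]);
translate([490, 279, 1865]) cube([1050, 211, 28]);


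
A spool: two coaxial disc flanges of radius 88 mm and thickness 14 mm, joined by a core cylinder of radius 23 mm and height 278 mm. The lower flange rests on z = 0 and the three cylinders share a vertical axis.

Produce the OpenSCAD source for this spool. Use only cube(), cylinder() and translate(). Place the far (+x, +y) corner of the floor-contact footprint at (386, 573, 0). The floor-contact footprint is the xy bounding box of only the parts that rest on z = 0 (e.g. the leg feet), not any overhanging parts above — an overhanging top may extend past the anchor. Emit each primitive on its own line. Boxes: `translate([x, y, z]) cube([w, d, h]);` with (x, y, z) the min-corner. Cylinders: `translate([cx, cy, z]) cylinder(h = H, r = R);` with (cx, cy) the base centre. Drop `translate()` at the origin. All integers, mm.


translate([298, 485, 0]) cylinder(h = 14, r = 88);
translate([298, 485, 14]) cylinder(h = 278, r = 23);
translate([298, 485, 292]) cylinder(h = 14, r = 88);


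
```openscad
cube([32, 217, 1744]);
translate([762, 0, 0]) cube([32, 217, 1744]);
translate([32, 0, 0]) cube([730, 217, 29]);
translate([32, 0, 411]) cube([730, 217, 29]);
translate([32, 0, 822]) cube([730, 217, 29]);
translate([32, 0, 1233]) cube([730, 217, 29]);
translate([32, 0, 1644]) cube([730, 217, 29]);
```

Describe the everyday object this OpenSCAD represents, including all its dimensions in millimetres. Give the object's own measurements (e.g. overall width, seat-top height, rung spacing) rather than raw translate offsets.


An open bookshelf. Two side panels, each 32 mm thick, 217 mm deep and 1744 mm tall, stand 794 mm apart (outside-to-outside). Between them sit 5 shelves, each 29 mm thick and 217 mm deep, spanning the full gap between the sides. The bottom shelf rests on the floor (its underside at z = 0) and the clear gap between one shelf's top and the next shelf's underside is 382 mm.


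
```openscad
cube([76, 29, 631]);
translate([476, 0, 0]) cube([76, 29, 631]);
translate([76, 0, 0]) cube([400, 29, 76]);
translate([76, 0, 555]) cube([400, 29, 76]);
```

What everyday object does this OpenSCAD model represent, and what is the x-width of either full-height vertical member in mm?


A picture frame. The border width is 76 mm.

Four thin pieces enclosing a rectangular opening — a picture frame. The two full-height stiles are 631 mm tall; the top rail sits at z = 555 and is 76 mm tall, so the border above the opening is 631 − 555 = 76 mm, matching the stile x-width.


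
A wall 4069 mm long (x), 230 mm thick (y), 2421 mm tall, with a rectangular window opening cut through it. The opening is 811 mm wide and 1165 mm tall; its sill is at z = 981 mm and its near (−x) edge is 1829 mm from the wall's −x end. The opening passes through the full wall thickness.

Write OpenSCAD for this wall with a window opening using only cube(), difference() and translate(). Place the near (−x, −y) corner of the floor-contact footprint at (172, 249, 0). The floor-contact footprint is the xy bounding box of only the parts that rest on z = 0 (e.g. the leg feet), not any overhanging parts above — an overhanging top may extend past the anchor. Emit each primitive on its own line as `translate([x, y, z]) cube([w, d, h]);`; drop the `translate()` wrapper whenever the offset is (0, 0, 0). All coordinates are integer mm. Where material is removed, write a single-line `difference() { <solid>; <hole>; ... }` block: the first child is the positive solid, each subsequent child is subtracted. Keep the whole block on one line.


difference() { translate([172, 249, 0]) cube([4069, 230, 2421]); translate([2001, 249, 981]) cube([811, 230, 1165]); }


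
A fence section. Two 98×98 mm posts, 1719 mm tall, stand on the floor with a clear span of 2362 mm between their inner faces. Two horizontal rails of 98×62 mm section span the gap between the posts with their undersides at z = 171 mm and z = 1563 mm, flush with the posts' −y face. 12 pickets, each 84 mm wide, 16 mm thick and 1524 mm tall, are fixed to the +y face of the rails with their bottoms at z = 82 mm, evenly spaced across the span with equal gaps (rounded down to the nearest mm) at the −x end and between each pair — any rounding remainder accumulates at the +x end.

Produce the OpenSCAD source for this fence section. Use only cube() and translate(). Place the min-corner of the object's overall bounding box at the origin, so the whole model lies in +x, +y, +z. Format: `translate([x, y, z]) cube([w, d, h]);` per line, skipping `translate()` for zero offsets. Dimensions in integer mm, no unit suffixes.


cube([98, 98, 1719]);
translate([2460, 0, 0]) cube([98, 98, 1719]);
translate([98, 0, 171]) cube([2362, 98, 62]);
translate([98, 0, 1563]) cube([2362, 98, 62]);
translate([202, 98, 82]) cube([84, 16, 1524]);
translate([390, 98, 82]) cube([84, 16, 1524]);
translate([578, 98, 82]) cube([84, 16, 1524]);
translate([766, 98, 82]) cube([84, 16, 1524]);
translate([954, 98, 82]) cube([84, 16, 1524]);
translate([1142, 98, 82]) cube([84, 16, 1524]);
translate([1330, 98, 82]) cube([84, 16, 1524]);
translate([1518, 98, 82]) cube([84, 16, 1524]);
translate([1706, 98, 82]) cube([84, 16, 1524]);
translate([1894, 98, 82]) cube([84, 16, 1524]);
translate([2082, 98, 82]) cube([84, 16, 1524]);
translate([2270, 98, 82]) cube([84, 16, 1524]);


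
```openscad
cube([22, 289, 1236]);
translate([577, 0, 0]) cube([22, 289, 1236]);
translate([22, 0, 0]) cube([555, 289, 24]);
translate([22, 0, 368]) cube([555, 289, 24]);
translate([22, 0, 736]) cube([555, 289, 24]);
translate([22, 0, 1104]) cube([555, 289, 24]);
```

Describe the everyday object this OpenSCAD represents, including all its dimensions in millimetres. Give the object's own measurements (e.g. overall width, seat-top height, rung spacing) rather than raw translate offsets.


An open bookshelf. Two side panels, each 22 mm thick, 289 mm deep and 1236 mm tall, stand 599 mm apart (outside-to-outside). Between them sit 4 shelves, each 24 mm thick and 289 mm deep, spanning the full gap between the sides. The bottom shelf rests on the floor (its underside at z = 0) and the clear gap between one shelf's top and the next shelf's underside is 344 mm.


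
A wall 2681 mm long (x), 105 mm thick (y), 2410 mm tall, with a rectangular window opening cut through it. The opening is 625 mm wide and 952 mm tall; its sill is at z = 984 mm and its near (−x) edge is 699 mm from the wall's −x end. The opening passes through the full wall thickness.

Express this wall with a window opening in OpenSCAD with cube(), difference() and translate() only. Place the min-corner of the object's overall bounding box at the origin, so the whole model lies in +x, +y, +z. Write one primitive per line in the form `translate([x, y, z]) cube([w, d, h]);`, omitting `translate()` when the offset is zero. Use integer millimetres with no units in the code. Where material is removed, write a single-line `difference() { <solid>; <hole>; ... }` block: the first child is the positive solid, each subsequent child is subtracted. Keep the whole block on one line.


difference() { cube([2681, 105, 2410]); translate([699, 0, 984]) cube([625, 105, 952]); }


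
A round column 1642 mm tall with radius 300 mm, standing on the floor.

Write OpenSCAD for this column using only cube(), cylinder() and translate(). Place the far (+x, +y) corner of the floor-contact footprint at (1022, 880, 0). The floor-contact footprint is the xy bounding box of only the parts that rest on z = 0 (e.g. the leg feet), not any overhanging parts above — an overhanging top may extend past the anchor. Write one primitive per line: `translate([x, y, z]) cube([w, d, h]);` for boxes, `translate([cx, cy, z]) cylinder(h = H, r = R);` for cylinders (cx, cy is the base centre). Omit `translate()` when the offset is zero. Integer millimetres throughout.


translate([722, 580, 0]) cylinder(h = 1642, r = 300);


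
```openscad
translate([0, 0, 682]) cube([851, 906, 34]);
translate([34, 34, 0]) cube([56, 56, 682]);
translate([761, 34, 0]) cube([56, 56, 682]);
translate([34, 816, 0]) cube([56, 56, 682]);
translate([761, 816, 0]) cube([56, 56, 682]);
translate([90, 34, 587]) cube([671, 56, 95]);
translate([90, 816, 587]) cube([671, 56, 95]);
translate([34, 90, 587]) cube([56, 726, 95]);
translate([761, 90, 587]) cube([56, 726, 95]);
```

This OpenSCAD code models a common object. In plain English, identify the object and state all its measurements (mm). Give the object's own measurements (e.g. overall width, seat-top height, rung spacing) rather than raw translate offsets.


A table: top 851 mm (x) × 906 mm (y), 34 mm thick, upper face at z = 716 mm, on four 56×56 mm square legs, each inset 34 mm from the nearest pair of top edges from z = 0 to the bottom of the top. Four apron rails, 56 mm thick and 95 mm tall, run between adjacent legs with their top edges flush with the underside of the top and their outer faces flush with the legs' outer faces.


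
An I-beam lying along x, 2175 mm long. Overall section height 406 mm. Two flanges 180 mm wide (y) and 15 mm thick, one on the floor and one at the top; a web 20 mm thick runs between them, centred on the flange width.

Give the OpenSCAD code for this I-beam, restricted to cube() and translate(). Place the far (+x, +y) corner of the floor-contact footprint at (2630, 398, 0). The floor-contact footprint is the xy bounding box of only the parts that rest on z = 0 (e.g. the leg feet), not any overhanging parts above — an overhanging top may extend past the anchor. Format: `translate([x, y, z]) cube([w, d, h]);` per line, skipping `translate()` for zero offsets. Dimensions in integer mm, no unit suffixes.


translate([455, 218, 0]) cube([2175, 180, 15]);
translate([455, 298, 15]) cube([2175, 20, 376]);
translate([455, 218, 391]) cube([2175, 180, 15]);


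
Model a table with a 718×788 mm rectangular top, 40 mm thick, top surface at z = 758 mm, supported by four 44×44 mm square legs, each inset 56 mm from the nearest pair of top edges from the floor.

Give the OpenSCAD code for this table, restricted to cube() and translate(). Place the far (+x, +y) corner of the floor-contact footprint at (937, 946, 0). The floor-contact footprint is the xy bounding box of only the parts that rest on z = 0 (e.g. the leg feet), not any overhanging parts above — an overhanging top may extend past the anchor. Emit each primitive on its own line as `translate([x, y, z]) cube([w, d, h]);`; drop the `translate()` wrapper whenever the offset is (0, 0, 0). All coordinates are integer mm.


translate([275, 214, 718]) cube([718, 788, 40]);
translate([331, 270, 0]) cube([44, 44, 718]);
translate([893, 270, 0]) cube([44, 44, 718]);
translate([331, 902, 0]) cube([44, 44, 718]);
translate([893, 902, 0]) cube([44, 44, 718]);


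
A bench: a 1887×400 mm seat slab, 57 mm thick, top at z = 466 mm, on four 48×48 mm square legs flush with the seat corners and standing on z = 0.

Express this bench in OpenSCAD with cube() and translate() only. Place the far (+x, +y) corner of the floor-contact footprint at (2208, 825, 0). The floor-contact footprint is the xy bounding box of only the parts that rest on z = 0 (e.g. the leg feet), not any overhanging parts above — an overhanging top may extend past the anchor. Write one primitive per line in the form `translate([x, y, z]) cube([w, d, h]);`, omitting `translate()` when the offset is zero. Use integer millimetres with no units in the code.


// leg_h = 466 − 57 = 409
translate([321, 425, 409]) cube([1887, 400, 57]);
translate([321, 425, 0]) cube([48, 48, 409]);
translate([321, 777, 0]) cube([48, 48, 409]);
translate([2160, 425, 0]) cube([48, 48, 409]);
translate([2160, 777, 0]) cube([48, 48, 409]);


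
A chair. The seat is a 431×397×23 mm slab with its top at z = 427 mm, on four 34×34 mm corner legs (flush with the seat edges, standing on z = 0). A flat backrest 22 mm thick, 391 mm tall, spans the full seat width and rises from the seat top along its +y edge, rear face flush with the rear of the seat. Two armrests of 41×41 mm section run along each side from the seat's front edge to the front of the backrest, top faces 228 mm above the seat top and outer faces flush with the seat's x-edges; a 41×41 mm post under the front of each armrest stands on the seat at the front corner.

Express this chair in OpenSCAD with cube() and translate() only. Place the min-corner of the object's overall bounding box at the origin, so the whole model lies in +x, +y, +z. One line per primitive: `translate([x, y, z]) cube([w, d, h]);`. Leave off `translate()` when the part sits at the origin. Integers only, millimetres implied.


// leg_h = 427 - 23 = 404
// arm post h = 228 - 41 = 187
translate([0, 0, 404]) cube([431, 397, 23]);
cube([34, 34, 404]);
translate([397, 0, 0]) cube([34, 34, 404]);
translate([0, 363, 0]) cube([34, 34, 404]);
translate([397, 363, 0]) cube([34, 34, 404]);
translate([0, 375, 427]) cube([431, 22, 391]);
translate([0, 0, 614]) cube([41, 375, 41]);
translate([390, 0, 614]) cube([41, 375, 41]);
translate([0, 0, 427]) cube([41, 41, 187]);
translate([390, 0, 427]) cube([41, 41, 187]);


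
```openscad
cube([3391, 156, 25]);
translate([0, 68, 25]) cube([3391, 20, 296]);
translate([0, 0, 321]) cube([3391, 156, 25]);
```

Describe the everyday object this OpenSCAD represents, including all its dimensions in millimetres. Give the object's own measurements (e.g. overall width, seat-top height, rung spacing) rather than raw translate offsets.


An I-beam lying along x, 3391 mm long. Overall section height 346 mm. Two flanges 156 mm wide (y) and 25 mm thick, one on the floor and one at the top; a web 20 mm thick runs between them, centred on the flange width.


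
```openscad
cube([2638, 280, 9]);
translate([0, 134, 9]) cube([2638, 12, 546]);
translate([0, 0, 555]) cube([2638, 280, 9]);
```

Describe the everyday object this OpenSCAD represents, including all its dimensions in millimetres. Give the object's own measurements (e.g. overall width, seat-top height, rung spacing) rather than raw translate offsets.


An I-beam lying along x, 2638 mm long. Overall section height 564 mm. Two flanges 280 mm wide (y) and 9 mm thick, one on the floor and one at the top; a web 12 mm thick runs between them, centred on the flange width.


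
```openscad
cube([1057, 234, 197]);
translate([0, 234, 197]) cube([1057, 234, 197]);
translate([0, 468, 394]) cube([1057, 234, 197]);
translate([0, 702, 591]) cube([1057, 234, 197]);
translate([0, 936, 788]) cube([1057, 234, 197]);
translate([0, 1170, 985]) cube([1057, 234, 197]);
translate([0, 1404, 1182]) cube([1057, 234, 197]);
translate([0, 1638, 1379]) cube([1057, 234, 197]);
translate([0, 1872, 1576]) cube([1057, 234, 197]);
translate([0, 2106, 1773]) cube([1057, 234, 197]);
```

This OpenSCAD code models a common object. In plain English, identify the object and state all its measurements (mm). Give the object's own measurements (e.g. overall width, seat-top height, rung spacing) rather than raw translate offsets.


A straight staircase of 10 solid steps. Each step is 1057 mm wide (x), 234 mm deep (y, the going) and 197 mm tall (the rise). The first step rests on the floor; each subsequent step sits one going further in +y and one rise higher in +z, directly behind and above the previous step with no overlap.


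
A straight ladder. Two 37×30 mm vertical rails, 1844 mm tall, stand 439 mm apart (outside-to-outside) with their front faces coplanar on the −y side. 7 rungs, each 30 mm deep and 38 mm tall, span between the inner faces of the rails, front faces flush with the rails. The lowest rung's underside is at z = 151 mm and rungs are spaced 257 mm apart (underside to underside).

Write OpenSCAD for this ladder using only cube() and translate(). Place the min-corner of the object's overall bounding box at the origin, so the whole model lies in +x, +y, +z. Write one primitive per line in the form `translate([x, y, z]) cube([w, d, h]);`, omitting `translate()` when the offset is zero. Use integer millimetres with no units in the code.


// rung span = 439 - 2*37 = 365
// rung[k] z = 151 + k*257
cube([37, 30, 1844]);
translate([402, 0, 0]) cube([37, 30, 1844]);
translate([37, 0, 151]) cube([365, 30, 38]);
translate([37, 0, 408]) cube([365, 30, 38]);
translate([37, 0, 665]) cube([365, 30, 38]);
translate([37, 0, 922]) cube([365, 30, 38]);
translate([37, 0, 1179]) cube([365, 30, 38]);
translate([37, 0, 1436]) cube([365, 30, 38]);
translate([37, 0, 1693]) cube([365, 30, 38]);


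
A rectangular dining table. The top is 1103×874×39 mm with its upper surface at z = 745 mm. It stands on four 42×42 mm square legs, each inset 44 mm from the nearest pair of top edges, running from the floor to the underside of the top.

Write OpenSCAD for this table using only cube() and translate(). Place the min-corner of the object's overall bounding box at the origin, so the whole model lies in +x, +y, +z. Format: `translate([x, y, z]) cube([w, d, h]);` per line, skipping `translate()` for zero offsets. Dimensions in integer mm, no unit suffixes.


translate([0, 0, 706]) cube([1103, 874, 39]);
translate([44, 44, 0]) cube([42, 42, 706]);
translate([1017, 44, 0]) cube([42, 42, 706]);
translate([44, 788, 0]) cube([42, 42, 706]);
translate([1017, 788, 0]) cube([42, 42, 706]);


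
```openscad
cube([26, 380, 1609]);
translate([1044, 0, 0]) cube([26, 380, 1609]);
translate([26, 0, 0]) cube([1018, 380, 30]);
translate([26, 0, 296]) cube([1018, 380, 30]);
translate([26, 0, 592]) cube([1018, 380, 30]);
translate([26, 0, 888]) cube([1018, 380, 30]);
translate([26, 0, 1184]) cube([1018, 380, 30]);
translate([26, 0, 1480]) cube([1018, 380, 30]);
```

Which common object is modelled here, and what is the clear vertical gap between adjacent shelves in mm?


A bookshelf. The clear shelf gap is 266 mm.

Two tall side panels with 6 horizontal boards between them — a bookshelf. The first two shelf undersides are at z = 0 and z = 296; with shelf thickness 30, the clear gap is 296 − 0 − 30 = 266 mm.


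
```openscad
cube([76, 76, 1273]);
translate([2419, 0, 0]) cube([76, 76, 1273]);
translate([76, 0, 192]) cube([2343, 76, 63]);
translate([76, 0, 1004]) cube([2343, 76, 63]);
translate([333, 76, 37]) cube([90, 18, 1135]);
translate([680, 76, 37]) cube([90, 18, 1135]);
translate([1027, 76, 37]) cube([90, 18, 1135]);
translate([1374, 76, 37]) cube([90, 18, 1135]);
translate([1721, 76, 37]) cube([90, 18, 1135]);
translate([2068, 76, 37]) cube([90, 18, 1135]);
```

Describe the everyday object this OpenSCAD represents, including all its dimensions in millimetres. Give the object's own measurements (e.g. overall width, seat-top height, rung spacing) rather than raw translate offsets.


A fence section. Two 76×76 mm posts, 1273 mm tall, stand on the floor with a clear span of 2343 mm between their inner faces. Two horizontal rails of 76×63 mm section span the gap between the posts with their undersides at z = 192 mm and z = 1004 mm, flush with the posts' −y face. 6 pickets, each 90 mm wide, 18 mm thick and 1135 mm tall, are fixed to the +y face of the rails with their bottoms at z = 37 mm, spaced across the span with a 257 mm gap after the −x post and between neighbouring pickets, with 261 mm left before the +x post.


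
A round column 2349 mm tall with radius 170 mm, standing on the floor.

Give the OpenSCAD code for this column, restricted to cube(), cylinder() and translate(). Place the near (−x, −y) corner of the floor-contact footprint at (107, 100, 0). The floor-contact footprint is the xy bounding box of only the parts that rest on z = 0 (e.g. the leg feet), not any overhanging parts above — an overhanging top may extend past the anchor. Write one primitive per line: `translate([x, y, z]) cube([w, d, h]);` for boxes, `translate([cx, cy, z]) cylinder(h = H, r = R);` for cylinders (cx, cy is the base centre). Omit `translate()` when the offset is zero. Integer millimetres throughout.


translate([277, 270, 0]) cylinder(h = 2349, r = 170);


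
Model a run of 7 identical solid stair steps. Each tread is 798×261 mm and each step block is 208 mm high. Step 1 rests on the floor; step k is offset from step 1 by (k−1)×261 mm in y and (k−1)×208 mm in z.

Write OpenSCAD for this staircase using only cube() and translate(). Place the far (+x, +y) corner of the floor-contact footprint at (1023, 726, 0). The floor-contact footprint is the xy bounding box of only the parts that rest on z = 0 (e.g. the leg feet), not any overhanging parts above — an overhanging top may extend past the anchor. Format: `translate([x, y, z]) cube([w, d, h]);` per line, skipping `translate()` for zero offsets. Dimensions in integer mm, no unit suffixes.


translate([225, 465, 0]) cube([798, 261, 208]);
translate([225, 726, 208]) cube([798, 261, 208]);
translate([225, 987, 416]) cube([798, 261, 208]);
translate([225, 1248, 624]) cube([798, 261, 208]);
translate([225, 1509, 832]) cube([798, 261, 208]);
translate([225, 1770, 1040]) cube([798, 261, 208]);
translate([225, 2031, 1248]) cube([798, 261, 208]);
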